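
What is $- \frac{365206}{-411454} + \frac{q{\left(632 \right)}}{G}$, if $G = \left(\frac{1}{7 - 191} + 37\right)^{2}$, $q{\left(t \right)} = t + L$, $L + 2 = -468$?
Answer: $\frac{1065477843299}{1059156863447} \approx 1.006$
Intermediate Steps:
$L = -470$ ($L = -2 - 468 = -470$)
$q{\left(t \right)} = -470 + t$ ($q{\left(t \right)} = t - 470 = -470 + t$)
$G = \frac{46335249}{33856}$ ($G = \left(\frac{1}{-184} + 37\right)^{2} = \left(- \frac{1}{184} + 37\right)^{2} = \left(\frac{6807}{184}\right)^{2} = \frac{46335249}{33856} \approx 1368.6$)
$- \frac{365206}{-411454} + \frac{q{\left(632 \right)}}{G} = - \frac{365206}{-411454} + \frac{-470 + 632}{\frac{46335249}{33856}} = \left(-365206\right) \left(- \frac{1}{411454}\right) + 162 \cdot \frac{33856}{46335249} = \frac{182603}{205727} + \frac{609408}{5148361} = \frac{1065477843299}{1059156863447}$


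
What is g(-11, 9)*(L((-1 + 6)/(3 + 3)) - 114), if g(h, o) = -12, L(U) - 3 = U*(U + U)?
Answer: 3946/3 ≈ 1315.3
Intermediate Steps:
L(U) = 3 + 2*U² (L(U) = 3 + U*(U + U) = 3 + U*(2*U) = 3 + 2*U²)
g(-11, 9)*(L((-1 + 6)/(3 + 3)) - 114) = -12*((3 + 2*((-1 + 6)/(3 + 3))²) - 114) = -12*((3 + 2*(5/6)²) - 114) = -12*((3 + 2*(5*(⅙))²) - 114) = -12*((3 + 2*(⅚)²) - 114) = -12*((3 + 2*(25/36)) - 114) = -12*((3 + 25/18) - 114) = -12*(79/18 - 114) = -12*(-1973/18) = 3946/3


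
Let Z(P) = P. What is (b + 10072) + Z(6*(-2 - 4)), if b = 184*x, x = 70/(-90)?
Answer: 89036/9 ≈ 9892.9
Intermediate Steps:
x = -7/9 (x = 70*(-1/90) = -7/9 ≈ -0.77778)
b = -1288/9 (b = 184*(-7/9) = -1288/9 ≈ -143.11)
(b + 10072) + Z(6*(-2 - 4)) = (-1288/9 + 10072) + 6*(-2 - 4) = 89360/9 + 6*(-6) = 89360/9 - 36 = 89036/9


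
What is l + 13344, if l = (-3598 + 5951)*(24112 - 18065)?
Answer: 14241935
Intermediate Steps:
l = 14228591 (l = 2353*6047 = 14228591)
l + 13344 = 14228591 + 13344 = 14241935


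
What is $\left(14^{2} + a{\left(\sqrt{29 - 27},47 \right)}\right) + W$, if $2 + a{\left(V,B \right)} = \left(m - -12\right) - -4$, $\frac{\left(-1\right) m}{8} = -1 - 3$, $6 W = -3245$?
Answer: $- \frac{1793}{6} \approx -298.83$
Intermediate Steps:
$W = - \frac{3245}{6}$ ($W = \frac{1}{6} \left(-3245\right) = - \frac{3245}{6} \approx -540.83$)
$m = 32$ ($m = - 8 \left(-1 - 3\right) = \left(-8\right) \left(-4\right) = 32$)
$a{\left(V,B \right)} = 46$ ($a{\left(V,B \right)} = -2 + \left(\left(32 - -12\right) - -4\right) = -2 + \left(\left(32 + 12\right) + 4\right) = -2 + \left(44 + 4\right) = -2 + 48 = 46$)
$\left(14^{2} + a{\left(\sqrt{29 - 27},47 \right)}\right) + W = \left(14^{2} + 46\right) - \frac{3245}{6} = \left(196 + 46\right) - \frac{3245}{6} = 242 - \frac{3245}{6} = - \frac{1793}{6}$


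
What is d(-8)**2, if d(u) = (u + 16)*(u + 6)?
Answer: 256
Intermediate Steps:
d(u) = (6 + u)*(16 + u) (d(u) = (16 + u)*(6 + u) = (6 + u)*(16 + u))
d(-8)**2 = (96 + (-8)**2 + 22*(-8))**2 = (96 + 64 - 176)**2 = (-16)**2 = 256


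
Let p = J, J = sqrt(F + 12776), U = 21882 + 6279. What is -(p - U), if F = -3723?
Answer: 28161 - sqrt(9053) ≈ 28066.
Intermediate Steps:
U = 28161
J = sqrt(9053) (J = sqrt(-3723 + 12776) = sqrt(9053) ≈ 95.147)
p = sqrt(9053) ≈ 95.147
-(p - U) = -(sqrt(9053) - 1*28161) = -(sqrt(9053) - 28161) = -(-28161 + sqrt(9053)) = 28161 - sqrt(9053)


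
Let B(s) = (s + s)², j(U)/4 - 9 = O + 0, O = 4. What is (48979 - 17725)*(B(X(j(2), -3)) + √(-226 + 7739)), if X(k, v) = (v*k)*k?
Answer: 8226620872704 + 31254*√7513 ≈ 8.2266e+12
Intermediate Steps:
j(U) = 52 (j(U) = 36 + 4*(4 + 0) = 36 + 4*4 = 36 + 16 = 52)
X(k, v) = v*k² (X(k, v) = (k*v)*k = v*k²)
B(s) = 4*s² (B(s) = (2*s)² = 4*s²)
(48979 - 17725)*(B(X(j(2), -3)) + √(-226 + 7739)) = (48979 - 17725)*(4*(-3*52²)² + √(-226 + 7739)) = 31254*(4*(-3*2704)² + √7513) = 31254*(4*(-8112)² + √7513) = 31254*(4*65804544 + √7513) = 31254*(263218176 + √7513) = 8226620872704 + 31254*√7513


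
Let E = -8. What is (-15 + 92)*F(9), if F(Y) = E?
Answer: -616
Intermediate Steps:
F(Y) = -8
(-15 + 92)*F(9) = (-15 + 92)*(-8) = 77*(-8) = -616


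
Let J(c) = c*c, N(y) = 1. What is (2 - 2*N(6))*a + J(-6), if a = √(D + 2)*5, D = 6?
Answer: 36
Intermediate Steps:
J(c) = c²
a = 10*√2 (a = √(6 + 2)*5 = √8*5 = (2*√2)*5 = 10*√2 ≈ 14.142)
(2 - 2*N(6))*a + J(-6) = (2 - 2*1)*(10*√2) + (-6)² = (2 - 2)*(10*√2) + 36 = 0*(10*√2) + 36 = 0 + 36 = 36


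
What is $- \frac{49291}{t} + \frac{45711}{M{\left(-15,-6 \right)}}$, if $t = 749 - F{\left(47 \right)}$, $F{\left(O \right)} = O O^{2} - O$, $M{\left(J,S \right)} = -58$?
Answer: $- \frac{4706608319}{5975566} \approx -787.64$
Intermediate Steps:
$F{\left(O \right)} = O^{3} - O$
$t = -103027$ ($t = 749 - \left(47^{3} - 47\right) = 749 - \left(103823 - 47\right) = 749 - 103776 = -103027$)
$- \frac{49291}{t} + \frac{45711}{M{\left(-15,-6 \right)}} = - \frac{49291}{-103027} + \frac{45711}{-58} = \left(-49291\right) \left(- \frac{1}{103027}\right) + 45711 \left(- \frac{1}{58}\right) = \frac{49291}{103027} - \frac{45711}{58} = - \frac{4706608319}{5975566}$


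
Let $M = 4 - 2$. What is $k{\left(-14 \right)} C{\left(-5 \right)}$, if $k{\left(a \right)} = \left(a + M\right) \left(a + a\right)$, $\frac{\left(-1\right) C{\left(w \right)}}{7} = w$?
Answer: $11760$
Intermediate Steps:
$C{\left(w \right)} = - 7 w$
$M = 2$ ($M = 4 - 2 = 2$)
$k{\left(a \right)} = 2 a \left(2 + a\right)$ ($k{\left(a \right)} = \left(a + 2\right) \left(a + a\right) = \left(2 + a\right) 2 a = 2 a \left(2 + a\right)$)
$k{\left(-14 \right)} C{\left(-5 \right)} = 2 \left(-14\right) \left(2 - 14\right) \left(\left(-7\right) \left(-5\right)\right) = 2 \left(-14\right) \left(-12\right) 35 = 336 \cdot 35 = 11760$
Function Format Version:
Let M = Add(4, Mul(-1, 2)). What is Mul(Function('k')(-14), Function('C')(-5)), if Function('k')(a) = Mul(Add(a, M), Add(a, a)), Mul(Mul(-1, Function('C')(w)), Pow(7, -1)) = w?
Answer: 11760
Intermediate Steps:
Function('C')(w) = Mul(-7, w)
M = 2 (M = Add(4, -2) = 2)
Function('k')(a) = Mul(2, a, Add(2, a)) (Function('k')(a) = Mul(Add(a, 2), Add(a, a)) = Mul(Add(2, a), Mul(2, a)) = Mul(2, a, Add(2, a)))
Mul(Function('k')(-14), Function('C')(-5)) = Mul(Mul(2, -14, Add(2, -14)), Mul(-7, -5)) = Mul(Mul(2, -14, -12), 35) = Mul(336, 35) = 11760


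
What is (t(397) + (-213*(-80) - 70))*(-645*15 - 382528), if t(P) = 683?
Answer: -6923559559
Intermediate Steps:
(t(397) + (-213*(-80) - 70))*(-645*15 - 382528) = (683 + (-213*(-80) - 70))*(-645*15 - 382528) = (683 + (17040 - 70))*(-9675 - 382528) = (683 + 16970)*(-392203) = 17653*(-392203) = -6923559559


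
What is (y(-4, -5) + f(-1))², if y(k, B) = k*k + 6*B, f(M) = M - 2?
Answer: 289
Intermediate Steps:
f(M) = -2 + M
y(k, B) = k² + 6*B
(y(-4, -5) + f(-1))² = (((-4)² + 6*(-5)) + (-2 - 1))² = ((16 - 30) - 3)² = (-14 - 3)² = (-17)² = 289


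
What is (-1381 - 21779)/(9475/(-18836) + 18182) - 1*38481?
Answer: -4392965479799/114155559 ≈ -38482.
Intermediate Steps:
(-1381 - 21779)/(9475/(-18836) + 18182) - 1*38481 = -23160/(9475*(-1/18836) + 18182) - 38481 = -23160/(-9475/18836 + 18182) - 38481 = -23160/342466677/18836 - 38481 = -23160*18836/342466677 - 38481 = -145413920/114155559 - 38481 = -4392965479799/114155559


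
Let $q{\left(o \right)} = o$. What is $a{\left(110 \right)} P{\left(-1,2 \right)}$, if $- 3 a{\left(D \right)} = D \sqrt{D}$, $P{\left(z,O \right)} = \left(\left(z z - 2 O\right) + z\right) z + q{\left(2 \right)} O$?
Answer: $- \frac{880 \sqrt{110}}{3} \approx -3076.5$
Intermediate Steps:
$P{\left(z,O \right)} = 2 O + z \left(z + z^{2} - 2 O\right)$ ($P{\left(z,O \right)} = \left(\left(z z - 2 O\right) + z\right) z + 2 O = \left(\left(z^{2} - 2 O\right) + z\right) z + 2 O = \left(z + z^{2} - 2 O\right) z + 2 O = z \left(z + z^{2} - 2 O\right) + 2 O = 2 O + z \left(z + z^{2} - 2 O\right)$)
$a{\left(D \right)} = - \frac{D^{\frac{3}{2}}}{3}$ ($a{\left(D \right)} = - \frac{D \sqrt{D}}{3} = - \frac{D^{\frac{3}{2}}}{3}$)
$a{\left(110 \right)} P{\left(-1,2 \right)} = - \frac{110^{\frac{3}{2}}}{3} \left(\left(-1\right)^{2} + \left(-1\right)^{3} + 2 \cdot 2 - 4 \left(-1\right)\right) = - \frac{110 \sqrt{110}}{3} \left(1 - 1 + 4 + 4\right) = - \frac{110 \sqrt{110}}{3} \cdot 8 = - \frac{880 \sqrt{110}}{3}$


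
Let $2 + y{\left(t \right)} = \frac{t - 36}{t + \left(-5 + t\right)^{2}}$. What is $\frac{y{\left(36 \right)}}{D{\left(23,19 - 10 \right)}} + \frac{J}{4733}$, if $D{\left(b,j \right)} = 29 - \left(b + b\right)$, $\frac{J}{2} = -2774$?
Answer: $- \frac{84850}{80461} \approx -1.0545$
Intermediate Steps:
$J = -5548$ ($J = 2 \left(-2774\right) = -5548$)
$D{\left(b,j \right)} = 29 - 2 b$
$y{\left(t \right)} = -2 + \frac{-36 + t}{t + \left(-5 + t\right)^{2}}$ ($y{\left(t \right)} = -2 + \frac{t - 36}{t + \left(-5 + t\right)^{2}} = -2 + \frac{-36 + t}{t + \left(-5 + t\right)^{2}}$)
$\frac{y{\left(36 \right)}}{D{\left(23,19 - 10 \right)}} + \frac{J}{4733} = \frac{\frac{1}{36 + \left(-5 + 36\right)^{2}} \left(-36 - 36 - 2 \left(-5 + 36\right)^{2}\right)}{29 - 46} - \frac{5548}{4733} = \frac{\frac{1}{36 + 31^{2}} \left(-36 - 36 - 2 \cdot 31^{2}\right)}{29 - 46} - \frac{5548}{4733} = \frac{\frac{1}{36 + 961} \left(-36 - 36 - 1922\right)}{-17} - \frac{5548}{4733} = \frac{-36 - 36 - 1922}{997} \left(- \frac{1}{17}\right) - \frac{5548}{4733} = \frac{1}{997} \left(-1994\right) \left(- \frac{1}{17}\right) - \frac{5548}{4733} = \left(-2\right) \left(- \frac{1}{17}\right) - \frac{5548}{4733} = \frac{2}{17} - \frac{5548}{4733} = - \frac{84850}{80461}$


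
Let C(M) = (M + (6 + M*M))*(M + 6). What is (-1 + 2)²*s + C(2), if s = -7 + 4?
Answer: 93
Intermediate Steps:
C(M) = (6 + M)*(6 + M + M²) (C(M) = (M + (6 + M²))*(6 + M) = (6 + M + M²)*(6 + M) = (6 + M)*(6 + M + M²))
s = -3
(-1 + 2)²*s + C(2) = (-1 + 2)²*(-3) + (36 + 2³ + 7*2² + 12*2) = 1²*(-3) + (36 + 8 + 7*4 + 24) = 1*(-3) + (36 + 8 + 28 + 24) = -3 + 96 = 93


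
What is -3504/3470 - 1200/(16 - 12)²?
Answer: -131877/1735 ≈ -76.010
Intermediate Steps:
-3504/3470 - 1200/(16 - 12)² = -3504*1/3470 - 1200/(4²) = -1752/1735 - 1200/16 = -1752/1735 - 1200*1/16 = -1752/1735 - 75 = -131877/1735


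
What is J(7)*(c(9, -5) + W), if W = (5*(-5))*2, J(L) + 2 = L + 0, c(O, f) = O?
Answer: -205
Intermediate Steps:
J(L) = -2 + L (J(L) = -2 + (L + 0) = -2 + L)
W = -50 (W = -25*2 = -50)
J(7)*(c(9, -5) + W) = (-2 + 7)*(9 - 50) = 5*(-41) = -205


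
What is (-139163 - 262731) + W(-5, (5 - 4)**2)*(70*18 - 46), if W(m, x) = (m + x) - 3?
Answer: -410392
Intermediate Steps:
W(m, x) = -3 + m + x
(-139163 - 262731) + W(-5, (5 - 4)**2)*(70*18 - 46) = (-139163 - 262731) + (-3 - 5 + (5 - 4)**2)*(70*18 - 46) = -401894 + (-3 - 5 + 1**2)*(1260 - 46) = -401894 + (-3 - 5 + 1)*1214 = -401894 - 7*1214 = -401894 - 8498 = -410392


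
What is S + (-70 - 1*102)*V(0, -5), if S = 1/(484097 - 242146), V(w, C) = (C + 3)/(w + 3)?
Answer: 83231147/725853 ≈ 114.67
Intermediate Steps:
V(w, C) = (3 + C)/(3 + w)
S = 1/241951 ≈ 4.1331e-6
S + (-70 - 1*102)*V(0, -5) = 1/241951 + (-70 - 1*102)*((3 - 5)/(3 + 0)) = 1/241951 + (-70 - 102)*(-2/3) = 1/241951 - 172*(-2)/3 = 1/241951 - 172*(-⅔) = 1/241951 + 344/3 = 83231147/725853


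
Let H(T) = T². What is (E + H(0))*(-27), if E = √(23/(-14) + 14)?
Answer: -27*√2422/14 ≈ -94.912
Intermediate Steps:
E = √2422/14 (E = √(23*(-1/14) + 14) = √(-23/14 + 14) = √(173/14) = √2422/14 ≈ 3.5153)
(E + H(0))*(-27) = (√2422/14 + 0²)*(-27) = (√2422/14 + 0)*(-27) = (√2422/14)*(-27) = -27*√2422/14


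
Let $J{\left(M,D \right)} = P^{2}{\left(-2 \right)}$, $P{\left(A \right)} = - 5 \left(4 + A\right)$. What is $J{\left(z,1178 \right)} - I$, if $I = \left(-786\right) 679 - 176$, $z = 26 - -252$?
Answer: $533970$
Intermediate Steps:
$P{\left(A \right)} = -20 - 5 A$
$z = 278$ ($z = 26 + 252 = 278$)
$J{\left(M,D \right)} = 100$ ($J{\left(M,D \right)} = \left(-20 - -10\right)^{2} = \left(-20 + 10\right)^{2} = \left(-10\right)^{2} = 100$)
$I = -533870$ ($I = -533694 - 176 = -533870$)
$J{\left(z,1178 \right)} - I = 100 - -533870 = 100 + 533870 = 533970$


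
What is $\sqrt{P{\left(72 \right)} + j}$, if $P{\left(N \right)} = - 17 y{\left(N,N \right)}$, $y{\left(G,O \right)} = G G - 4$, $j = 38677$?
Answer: $3 i \sqrt{5487} \approx 222.22 i$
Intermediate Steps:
$y{\left(G,O \right)} = -4 + G^{2}$ ($y{\left(G,O \right)} = G^{2} - 4 = -4 + G^{2}$)
$P{\left(N \right)} = 68 - 17 N^{2}$ ($P{\left(N \right)} = - 17 \left(-4 + N^{2}\right) = 68 - 17 N^{2}$)
$\sqrt{P{\left(72 \right)} + j} = \sqrt{\left(68 - 17 \cdot 72^{2}\right) + 38677} = \sqrt{\left(68 - 88128\right) + 38677} = \sqrt{-88060 + 38677} = \sqrt{-49383} = 3 i \sqrt{5487}$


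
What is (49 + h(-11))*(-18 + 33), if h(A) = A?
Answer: 570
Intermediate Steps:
(49 + h(-11))*(-18 + 33) = (49 - 11)*(-18 + 33) = 38*15 = 570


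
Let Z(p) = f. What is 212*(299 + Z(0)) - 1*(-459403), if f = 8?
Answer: 524487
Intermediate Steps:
Z(p) = 8
212*(299 + Z(0)) - 1*(-459403) = 212*(299 + 8) - 1*(-459403) = 212*307 + 459403 = 65084 + 459403 = 524487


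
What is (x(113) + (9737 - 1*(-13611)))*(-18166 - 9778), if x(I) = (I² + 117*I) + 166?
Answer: -1383339776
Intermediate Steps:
x(I) = 166 + I² + 117*I
(x(113) + (9737 - 1*(-13611)))*(-18166 - 9778) = ((166 + 113² + 117*113) + (9737 - 1*(-13611)))*(-18166 - 9778) = ((166 + 12769 + 13221) + (9737 + 13611))*(-27944) = (26156 + 23348)*(-27944) = 49504*(-27944) = -1383339776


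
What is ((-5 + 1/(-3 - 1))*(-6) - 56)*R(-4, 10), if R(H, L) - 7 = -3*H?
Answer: -931/2 ≈ -465.50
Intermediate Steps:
R(H, L) = 7 - 3*H
((-5 + 1/(-3 - 1))*(-6) - 56)*R(-4, 10) = ((-5 + 1/(-3 - 1))*(-6) - 56)*(7 - 3*(-4)) = ((-5 + 1/(-4))*(-6) - 56)*(7 + 12) = ((-5 - 1/4)*(-6) - 56)*19 = (-21/4*(-6) - 56)*19 = (63/2 - 56)*19 = -49/2*19 = -931/2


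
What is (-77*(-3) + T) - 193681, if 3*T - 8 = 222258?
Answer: -358084/3 ≈ -1.1936e+5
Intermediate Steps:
T = 222266/3 (T = 8/3 + (⅓)*222258 = 8/3 + 74086 = 222266/3 ≈ 74089.)
(-77*(-3) + T) - 193681 = (-77*(-3) + 222266/3) - 193681 = (231 + 222266/3) - 193681 = 222959/3 - 193681 = -358084/3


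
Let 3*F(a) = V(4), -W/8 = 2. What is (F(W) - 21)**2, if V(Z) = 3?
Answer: 400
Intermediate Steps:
W = -16 (W = -8*2 = -16)
F(a) = 1 (F(a) = (1/3)*3 = 1)
(F(W) - 21)**2 = (1 - 21)**2 = (-20)**2 = 400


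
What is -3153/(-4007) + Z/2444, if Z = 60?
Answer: 1986588/2448277 ≈ 0.81142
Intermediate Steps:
-3153/(-4007) + Z/2444 = -3153/(-4007) + 60/2444 = -3153*(-1/4007) + 60*(1/2444) = 3153/4007 + 15/611 = 1986588/2448277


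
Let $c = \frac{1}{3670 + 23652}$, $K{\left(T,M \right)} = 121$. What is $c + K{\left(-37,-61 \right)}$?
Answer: $\frac{3305963}{27322} \approx 121.0$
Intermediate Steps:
$c = \frac{1}{27322} \approx 3.6601 \cdot 10^{-5}$
$c + K{\left(-37,-61 \right)} = \frac{1}{27322} + 121 = \frac{3305963}{27322}$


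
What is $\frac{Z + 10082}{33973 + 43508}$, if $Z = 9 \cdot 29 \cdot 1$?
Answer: $\frac{10343}{77481} \approx 0.13349$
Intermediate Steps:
$Z = 261$ ($Z = 261 \cdot 1 = 261$)
$\frac{Z + 10082}{33973 + 43508} = \frac{261 + 10082}{33973 + 43508} = \frac{10343}{77481}$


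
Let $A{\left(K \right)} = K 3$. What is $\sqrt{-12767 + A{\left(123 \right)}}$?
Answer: $i \sqrt{12398} \approx 111.35 i$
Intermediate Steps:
$A{\left(K \right)} = 3 K$
$\sqrt{-12767 + A{\left(123 \right)}} = \sqrt{-12767 + 3 \cdot 123} = \sqrt{-12767 + 369} = \sqrt{-12398} = i \sqrt{12398}$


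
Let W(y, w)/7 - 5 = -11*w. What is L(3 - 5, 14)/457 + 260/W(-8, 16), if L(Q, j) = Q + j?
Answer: -104456/547029 ≈ -0.19095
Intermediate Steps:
W(y, w) = 35 - 77*w (W(y, w) = 35 + 7*(-11*w) = 35 - 77*w)
L(3 - 5, 14)/457 + 260/W(-8, 16) = ((3 - 5) + 14)/457 + 260/(35 - 77*16) = (-2 + 14)*(1/457) + 260/(35 - 1232) = 12*(1/457) + 260/(-1197) = 12/457 + 260*(-1/1197) = 12/457 - 260/1197 = -104456/547029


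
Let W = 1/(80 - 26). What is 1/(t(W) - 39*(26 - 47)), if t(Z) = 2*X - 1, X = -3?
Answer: 1/812 ≈ 0.0012315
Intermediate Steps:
W = 1/54 ≈ 0.018519
t(Z) = -7 (t(Z) = 2*(-3) - 1 = -6 - 1 = -7)
1/(t(W) - 39*(26 - 47)) = 1/(-7 - 39*(26 - 47)) = 1/(-7 - 39*(-21)) = 1/(-7 + 819) = 1/812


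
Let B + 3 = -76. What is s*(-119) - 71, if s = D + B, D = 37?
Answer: 4927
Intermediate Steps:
B = -79 (B = -3 - 76 = -79)
s = -42 (s = 37 - 79 = -42)
s*(-119) - 71 = -42*(-119) - 71 = 4998 - 71 = 4927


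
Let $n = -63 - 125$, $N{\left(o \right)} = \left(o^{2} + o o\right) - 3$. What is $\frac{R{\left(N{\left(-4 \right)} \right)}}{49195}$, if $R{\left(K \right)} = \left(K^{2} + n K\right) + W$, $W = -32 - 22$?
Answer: $- \frac{933}{9839} \approx -0.094827$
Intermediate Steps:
$W = -54$ ($W = -32 - 22 = -54$)
$N{\left(o \right)} = -3 + 2 o^{2}$ ($N{\left(o \right)} = \left(o^{2} + o^{2}\right) - 3 = 2 o^{2} - 3 = -3 + 2 o^{2}$)
$n = -188$
$R{\left(K \right)} = -54 + K^{2} - 188 K$ ($R{\left(K \right)} = \left(K^{2} - 188 K\right) - 54 = -54 + K^{2} - 188 K$)
$\frac{R{\left(N{\left(-4 \right)} \right)}}{49195} = \frac{-54 + \left(-3 + 2 \left(-4\right)^{2}\right)^{2} - 188 \left(-3 + 2 \left(-4\right)^{2}\right)}{49195} = \left(-54 + \left(-3 + 2 \cdot 16\right)^{2} - 188 \left(-3 + 2 \cdot 16\right)\right) \frac{1}{49195} = \left(-54 + \left(-3 + 32\right)^{2} - 188 \left(-3 + 32\right)\right) \frac{1}{49195} = \left(-54 + 29^{2} - 5452\right) \frac{1}{49195} = \left(-54 + 841 - 5452\right) \frac{1}{49195} = \left(-4665\right) \frac{1}{49195} = - \frac{933}{9839}$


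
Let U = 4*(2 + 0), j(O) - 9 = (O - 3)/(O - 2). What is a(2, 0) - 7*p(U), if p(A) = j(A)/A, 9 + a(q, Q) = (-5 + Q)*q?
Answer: -1325/48 ≈ -27.604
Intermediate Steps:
j(O) = 9 + (-3 + O)/(-2 + O) (j(O) = 9 + (O - 3)/(O - 2) = 9 + (-3 + O)/(-2 + O))
a(q, Q) = -9 + q*(-5 + Q) (a(q, Q) = -9 + (-5 + Q)*q = -9 + q*(-5 + Q))
U = 8 (U = 4*2 = 8)
p(A) = (-21 + 10*A)/(A*(-2 + A)) (p(A) = ((-21 + 10*A)/(-2 + A))/A = (-21 + 10*A)/(A*(-2 + A)))
a(2, 0) - 7*p(U) = (-9 - 5*2 + 0*2) - 7*(-21 + 10*8)/(8*(-2 + 8)) = (-9 - 10 + 0) - 7*(-21 + 80)/(8*6) = -19 - 7*59/(8*6) = -19 - 7*59/48 = -19 - 413/48 = -1325/48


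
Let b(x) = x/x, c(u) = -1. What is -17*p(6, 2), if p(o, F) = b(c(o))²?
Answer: -17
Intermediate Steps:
b(x) = 1
p(o, F) = 1 (p(o, F) = 1² = 1)
-17*p(6, 2) = -17*1 = -17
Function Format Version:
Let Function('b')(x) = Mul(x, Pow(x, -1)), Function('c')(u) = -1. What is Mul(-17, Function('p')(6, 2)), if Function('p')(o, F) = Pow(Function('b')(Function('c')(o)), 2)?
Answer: -17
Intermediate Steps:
Function('b')(x) = 1
Function('p')(o, F) = 1 (Function('p')(o, F) = Pow(1, 2) = 1)
Mul(-17, Function('p')(6, 2)) = Mul(-17, 1) = -17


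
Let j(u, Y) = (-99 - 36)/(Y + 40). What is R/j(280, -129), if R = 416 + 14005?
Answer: 427823/45 ≈ 9507.2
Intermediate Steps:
j(u, Y) = -135/(40 + Y)
R = 14421
R/j(280, -129) = 14421/((-135/(40 - 129))) = 14421/((-135/(-89))) = 14421/((-135*(-1/89))) = 14421/(135/89) = 14421*(89/135) = 427823/45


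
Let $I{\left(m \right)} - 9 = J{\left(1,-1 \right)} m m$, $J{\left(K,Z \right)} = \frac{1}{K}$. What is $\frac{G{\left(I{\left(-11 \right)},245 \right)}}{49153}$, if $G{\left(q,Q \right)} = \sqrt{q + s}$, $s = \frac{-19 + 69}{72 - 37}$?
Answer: $\frac{2 \sqrt{1610}}{344071} \approx 0.00023324$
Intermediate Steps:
$s = \frac{10}{7}$ ($s = \frac{50}{35} = 50 \cdot \frac{1}{35} = \frac{10}{7} \approx 1.4286$)
$I{\left(m \right)} = 9 + m^{2}$ ($I{\left(m \right)} = 9 + \frac{m}{1} m = 9 + 1 m m = 9 + m m = 9 + m^{2}$)
$G{\left(q,Q \right)} = \sqrt{\frac{10}{7} + q}$ ($G{\left(q,Q \right)} = \sqrt{q + \frac{10}{7}} = \sqrt{\frac{10}{7} + q}$)
$\frac{G{\left(I{\left(-11 \right)},245 \right)}}{49153} = \frac{\frac{1}{7} \sqrt{70 + 49 \left(9 + \left(-11\right)^{2}\right)}}{49153} = \frac{\sqrt{70 + 49 \left(9 + 121\right)}}{7} \cdot \frac{1}{49153} = \frac{\sqrt{70 + 49 \cdot 130}}{7} \cdot \frac{1}{49153} = \frac{\sqrt{70 + 6370}}{7} \cdot \frac{1}{49153} = \frac{\sqrt{6440}}{7} \cdot \frac{1}{49153} = \frac{2 \sqrt{1610}}{7} \cdot \frac{1}{49153} = \frac{2 \sqrt{1610}}{344071}$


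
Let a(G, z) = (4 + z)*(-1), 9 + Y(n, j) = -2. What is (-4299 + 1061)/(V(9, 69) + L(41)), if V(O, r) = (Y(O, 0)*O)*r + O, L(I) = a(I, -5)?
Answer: 3238/6821 ≈ 0.47471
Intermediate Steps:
Y(n, j) = -11 (Y(n, j) = -9 - 2 = -11)
a(G, z) = -4 - z
L(I) = 1 (L(I) = -4 - 1*(-5) = -4 + 5 = 1)
V(O, r) = O - 11*O*r (V(O, r) = (-11*O)*r + O = -11*O*r + O = O - 11*O*r)
(-4299 + 1061)/(V(9, 69) + L(41)) = (-4299 + 1061)/(9*(1 - 11*69) + 1) = -3238/(9*(1 - 759) + 1) = -3238/(9*(-758) + 1) = -3238/(-6822 + 1) = -3238/(-6821) = -3238*(-1/6821) = 3238/6821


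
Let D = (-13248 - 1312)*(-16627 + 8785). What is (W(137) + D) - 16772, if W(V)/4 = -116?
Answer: 114162284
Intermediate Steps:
W(V) = -464 (W(V) = 4*(-116) = -464)
D = 114179520 (D = -14560*(-7842) = 114179520)
(W(137) + D) - 16772 = (-464 + 114179520) - 16772 = 114179056 - 16772 = 114162284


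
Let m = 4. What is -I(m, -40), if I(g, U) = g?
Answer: -4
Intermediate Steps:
-I(m, -40) = -1*4 = -4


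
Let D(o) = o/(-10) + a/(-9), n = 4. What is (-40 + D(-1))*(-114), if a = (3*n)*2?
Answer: 24263/5 ≈ 4852.6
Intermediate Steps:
a = 24 (a = (3*4)*2 = 12*2 = 24)
D(o) = -8/3 - o/10 (D(o) = o/(-10) + 24/(-9) = o*(-⅒) + 24*(-⅑) = -o/10 - 8/3 = -8/3 - o/10)
(-40 + D(-1))*(-114) = (-40 + (-8/3 - ⅒*(-1)))*(-114) = (-40 + (-8/3 + ⅒))*(-114) = (-40 - 77/30)*(-114) = -1277/30*(-114) = 24263/5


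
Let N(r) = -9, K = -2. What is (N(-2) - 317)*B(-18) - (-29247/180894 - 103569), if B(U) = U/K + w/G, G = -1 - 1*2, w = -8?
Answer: 18047039753/180894 ≈ 99766.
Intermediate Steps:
G = -3 (G = -1 - 2 = -3)
B(U) = 8/3 - U/2 (B(U) = U/(-2) - 8/(-3) = U*(-½) - 8*(-⅓) = -U/2 + 8/3 = 8/3 - U/2)
(N(-2) - 317)*B(-18) - (-29247/180894 - 103569) = (-9 - 317)*(8/3 - ½*(-18)) - (-29247/180894 - 103569) = -326*(8/3 + 9) - (-29247*1/180894 - 103569) = -326*35/3 - (-9749/60298 - 103569) = -11410/3 - 1*(-6245013311/60298) = -11410/3 + 6245013311/60298 = 18047039753/180894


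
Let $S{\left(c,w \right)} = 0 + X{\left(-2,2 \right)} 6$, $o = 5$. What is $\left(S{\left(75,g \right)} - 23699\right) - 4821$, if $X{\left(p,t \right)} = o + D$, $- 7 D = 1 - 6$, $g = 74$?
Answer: $- \frac{199400}{7} \approx -28486.0$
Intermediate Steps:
$D = \frac{5}{7}$ ($D = - \frac{1 - 6}{7} = \left(- \frac{1}{7}\right) \left(-5\right) = \frac{5}{7} \approx 0.71429$)
$X{\left(p,t \right)} = \frac{40}{7}$ ($X{\left(p,t \right)} = 5 + \frac{5}{7} = \frac{40}{7}$)
$S{\left(c,w \right)} = \frac{240}{7}$ ($S{\left(c,w \right)} = 0 + \frac{40}{7} \cdot 6 = 0 + \frac{240}{7} = \frac{240}{7}$)
$\left(S{\left(75,g \right)} - 23699\right) - 4821 = \left(\frac{240}{7} - 23699\right) - 4821 = - \frac{165653}{7} - 4821 = - \frac{199400}{7}$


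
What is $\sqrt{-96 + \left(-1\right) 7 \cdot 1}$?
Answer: $i \sqrt{103} \approx 10.149 i$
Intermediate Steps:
$\sqrt{-96 + \left(-1\right) 7 \cdot 1} = \sqrt{-96 - 7} = \sqrt{-103} = i \sqrt{103}$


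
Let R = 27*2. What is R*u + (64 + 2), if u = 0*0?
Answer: 66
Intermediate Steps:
u = 0
R = 54
R*u + (64 + 2) = 54*0 + (64 + 2) = 0 + 66 = 66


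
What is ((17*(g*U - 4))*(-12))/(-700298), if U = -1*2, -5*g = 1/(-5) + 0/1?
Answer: -612/514925 ≈ -0.0011885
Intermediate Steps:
g = 1/25 (g = -(1/(-5) + 0/1)/5 = -(1*(-1/5) + 0*1)/5 = -(-1/5 + 0)/5 = -1/5*(-1/5) = 1/25 ≈ 0.040000)
U = -2
((17*(g*U - 4))*(-12))/(-700298) = ((17*((1/25)*(-2) - 4))*(-12))/(-700298) = ((17*(-2/25 - 4))*(-12))*(-1/700298) = ((17*(-102/25))*(-12))*(-1/700298) = -1734/25*(-12)*(-1/700298) = (20808/25)*(-1/700298) = -612/514925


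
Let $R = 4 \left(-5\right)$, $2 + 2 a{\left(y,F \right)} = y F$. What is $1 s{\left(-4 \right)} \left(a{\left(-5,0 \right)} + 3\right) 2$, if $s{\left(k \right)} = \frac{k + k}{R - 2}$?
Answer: $\frac{16}{11} \approx 1.4545$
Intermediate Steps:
$a{\left(y,F \right)} = -1 + \frac{F y}{2}$ ($a{\left(y,F \right)} = -1 + \frac{y F}{2} = -1 + \frac{F y}{2}$)
$R = -20$
$s{\left(k \right)} = - \frac{k}{11}$ ($s{\left(k \right)} = \frac{k + k}{-20 - 2} = \frac{2 k}{-22} = 2 k \left(- \frac{1}{22}\right) = - \frac{k}{11}$)
$1 s{\left(-4 \right)} \left(a{\left(-5,0 \right)} + 3\right) 2 = 1 \left(\left(- \frac{1}{11}\right) \left(-4\right)\right) \left(\left(-1 + \frac{1}{2} \cdot 0 \left(-5\right)\right) + 3\right) 2 = 1 \cdot \frac{4}{11} \left(\left(-1 + 0\right) + 3\right) 2 = \frac{4 \left(-1 + 3\right) 2}{11} = \frac{4 \cdot 2 \cdot 2}{11} = \frac{4}{11} \cdot 4 = \frac{16}{11}$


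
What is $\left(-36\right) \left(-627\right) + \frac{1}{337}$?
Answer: $\frac{7606765}{337} \approx 22572.0$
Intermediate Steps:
$\left(-36\right) \left(-627\right) + \frac{1}{337} = 22572 + \frac{1}{337} = \frac{7606765}{337}$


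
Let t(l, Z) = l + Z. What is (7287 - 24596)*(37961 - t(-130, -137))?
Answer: -661688452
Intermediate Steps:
t(l, Z) = Z + l
(7287 - 24596)*(37961 - t(-130, -137)) = (7287 - 24596)*(37961 - (-137 - 130)) = -17309*(37961 - 1*(-267)) = -17309*(37961 + 267) = -17309*38228 = -661688452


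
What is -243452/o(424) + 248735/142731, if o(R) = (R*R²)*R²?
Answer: 852130651266463307/488976063786049536 ≈ 1.7427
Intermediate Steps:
o(R) = R⁵ (o(R) = R³*R² = R⁵)
-243452/o(424) + 248735/142731 = -243452/(424⁵) + 248735/142731 = -243452/13703429914624 + 248735*(1/142731) = -243452*1/13703429914624 + 248735/142731 = -60863/3425857478656 + 248735/142731 = 852130651266463307/488976063786049536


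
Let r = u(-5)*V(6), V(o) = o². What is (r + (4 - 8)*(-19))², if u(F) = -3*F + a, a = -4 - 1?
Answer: 190096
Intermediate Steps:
a = -5
u(F) = -5 - 3*F (u(F) = -3*F - 5 = -5 - 3*F)
r = 360 (r = (-5 - 3*(-5))*6² = (-5 + 15)*36 = 10*36 = 360)
(r + (4 - 8)*(-19))² = (360 + (4 - 8)*(-19))² = (360 - 4*(-19))² = (360 + 76)² = 436² = 190096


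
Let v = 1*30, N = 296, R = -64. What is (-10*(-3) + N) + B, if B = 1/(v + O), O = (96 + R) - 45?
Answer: 5543/17 ≈ 326.06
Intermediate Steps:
v = 30
O = -13 (O = (96 - 64) - 45 = 32 - 45 = -13)
B = 1/17 (B = 1/(30 - 13) = 1/17 ≈ 0.058824)
(-10*(-3) + N) + B = (-10*(-3) + 296) + 1/17 = (30 + 296) + 1/17 = 326 + 1/17 = 5543/17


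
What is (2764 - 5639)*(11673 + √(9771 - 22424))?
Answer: -33559875 - 2875*I*√12653 ≈ -3.356e+7 - 3.234e+5*I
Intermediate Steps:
(2764 - 5639)*(11673 + √(9771 - 22424)) = -2875*(11673 + √(-12653)) = -2875*(11673 + I*√12653) = -33559875 - 2875*I*√12653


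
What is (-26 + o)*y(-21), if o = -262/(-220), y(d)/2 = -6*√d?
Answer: 16374*I*√21/55 ≈ 1364.3*I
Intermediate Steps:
y(d) = -12*√d (y(d) = 2*(-6*√d) = -12*√d)
o = 131/110 (o = -262*(-1/220) = 131/110 ≈ 1.1909)
(-26 + o)*y(-21) = (-26 + 131/110)*(-12*I*√21) = -(-16374)*I*√21/55 = 16374*I*√21/55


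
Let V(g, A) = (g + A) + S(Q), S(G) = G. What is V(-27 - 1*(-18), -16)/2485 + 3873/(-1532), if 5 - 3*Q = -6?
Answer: -28971263/11421060 ≈ -2.5367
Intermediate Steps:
Q = 11/3 (Q = 5/3 - ⅓*(-6) = 5/3 + 2 = 11/3 ≈ 3.6667)
V(g, A) = 11/3 + A + g (V(g, A) = (g + A) + 11/3 = (A + g) + 11/3 = 11/3 + A + g)
V(-27 - 1*(-18), -16)/2485 + 3873/(-1532) = (11/3 - 16 + (-27 - 1*(-18)))/2485 + 3873/(-1532) = (11/3 - 16 + (-27 + 18))*(1/2485) + 3873*(-1/1532) = (11/3 - 16 - 9)*(1/2485) - 3873/1532 = -64/3*1/2485 - 3873/1532 = -64/7455 - 3873/1532 = -28971263/11421060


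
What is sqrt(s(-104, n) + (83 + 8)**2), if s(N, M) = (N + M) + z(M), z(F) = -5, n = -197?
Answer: 5*sqrt(319) ≈ 89.303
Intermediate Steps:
s(N, M) = -5 + M + N (s(N, M) = (N + M) - 5 = (M + N) - 5 = -5 + M + N)
sqrt(s(-104, n) + (83 + 8)**2) = sqrt((-5 - 197 - 104) + (83 + 8)**2) = sqrt(-306 + 91**2) = sqrt(-306 + 8281) = sqrt(7975) = 5*sqrt(319)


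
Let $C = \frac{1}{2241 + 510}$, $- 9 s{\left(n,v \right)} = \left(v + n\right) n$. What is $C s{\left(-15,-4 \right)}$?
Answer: $- \frac{95}{8253} \approx -0.011511$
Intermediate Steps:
$s{\left(n,v \right)} = - \frac{n \left(n + v\right)}{9}$ ($s{\left(n,v \right)} = - \frac{\left(v + n\right) n}{9} = - \frac{\left(n + v\right) n}{9} = - \frac{n \left(n + v\right)}{9}$)
$C = \frac{1}{2751} \approx 0.0003635$
$C s{\left(-15,-4 \right)} = \frac{\left(- \frac{1}{9}\right) \left(-15\right) \left(-15 - 4\right)}{2751} = \frac{\left(- \frac{1}{9}\right) \left(-15\right) \left(-19\right)}{2751} = \frac{1}{2751} \left(- \frac{95}{3}\right) = - \frac{95}{8253}$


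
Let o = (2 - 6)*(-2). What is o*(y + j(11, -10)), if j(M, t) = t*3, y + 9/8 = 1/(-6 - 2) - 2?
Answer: -266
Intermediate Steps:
y = -13/4 (y = -9/8 + (1/(-6 - 2) - 2) = -9/8 + (1/(-8) - 2) = -9/8 + (-⅛*1 - 2) = -9/8 + (-⅛ - 2) = -9/8 - 17/8 = -13/4 ≈ -3.2500)
j(M, t) = 3*t
o = 8 (o = -4*(-2) = 8)
o*(y + j(11, -10)) = 8*(-13/4 + 3*(-10)) = 8*(-13/4 - 30) = 8*(-133/4) = -266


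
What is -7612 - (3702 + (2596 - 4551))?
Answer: -9359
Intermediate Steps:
-7612 - (3702 + (2596 - 4551)) = -7612 - (3702 - 1955) = -7612 - 1*1747 = -7612 - 1747 = -9359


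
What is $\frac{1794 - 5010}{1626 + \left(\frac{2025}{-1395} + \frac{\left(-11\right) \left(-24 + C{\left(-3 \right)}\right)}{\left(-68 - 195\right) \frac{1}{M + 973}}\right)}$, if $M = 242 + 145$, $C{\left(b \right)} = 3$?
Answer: $- \frac{8740016}{1168661} \approx -7.4787$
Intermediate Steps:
$M = 387$
$\frac{1794 - 5010}{1626 + \left(\frac{2025}{-1395} + \frac{\left(-11\right) \left(-24 + C{\left(-3 \right)}\right)}{\left(-68 - 195\right) \frac{1}{M + 973}}\right)} = \frac{1794 - 5010}{1626 + \left(\frac{2025}{-1395} + \frac{\left(-11\right) \left(-24 + 3\right)}{\left(-68 - 195\right) \frac{1}{387 + 973}}\right)} = - \frac{3216}{1626 + \left(2025 \left(- \frac{1}{1395}\right) + \frac{\left(-11\right) \left(-21\right)}{\left(-263\right) \frac{1}{1360}}\right)} = - \frac{3216}{1626 + \left(- \frac{45}{31} + \frac{231}{\left(-263\right) \frac{1}{1360}}\right)} = - \frac{3216}{1626 + \left(- \frac{45}{31} + \frac{231}{- \frac{263}{1360}}\right)} = - \frac{3216}{1626 + \left(- \frac{45}{31} + 231 \left(- \frac{1360}{263}\right)\right)} = - \frac{3216}{1626 - \frac{9750795}{8153}} = - \frac{3216}{\frac{3505983}{8153}} = \left(-3216\right) \frac{8153}{3505983} = - \frac{8740016}{1168661}$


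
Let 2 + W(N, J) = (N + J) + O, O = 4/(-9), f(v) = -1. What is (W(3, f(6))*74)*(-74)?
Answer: 21904/9 ≈ 2433.8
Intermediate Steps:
O = -4/9 (O = 4*(-1/9) = -4/9 ≈ -0.44444)
W(N, J) = -22/9 + J + N (W(N, J) = -2 + ((N + J) - 4/9) = -2 + ((J + N) - 4/9) = -2 + (-4/9 + J + N) = -22/9 + J + N)
(W(3, f(6))*74)*(-74) = ((-22/9 - 1 + 3)*74)*(-74) = -4/9*74*(-74) = -296/9*(-74) = 21904/9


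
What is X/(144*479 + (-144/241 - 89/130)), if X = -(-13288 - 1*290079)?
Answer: 9504488110/2160977911 ≈ 4.3982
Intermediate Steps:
X = 303367 (X = -(-13288 - 290079) = -1*(-303367) = 303367)
X/(144*479 + (-144/241 - 89/130)) = 303367/(144*479 + (-144/241 - 89/130)) = 303367/(68976 + (-144*1/241 - 89*1/130)) = 303367/(68976 + (-144/241 - 89/130)) = 303367/(68976 - 40169/31330) = 303367/(2160977911/31330) = 303367*(31330/2160977911) = 9504488110/2160977911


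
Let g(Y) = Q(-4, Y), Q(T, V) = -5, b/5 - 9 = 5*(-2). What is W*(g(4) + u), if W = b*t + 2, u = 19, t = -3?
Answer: 238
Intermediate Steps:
b = -5 (b = 45 + 5*(5*(-2)) = 45 + 5*(-10) = 45 - 50 = -5)
g(Y) = -5
W = 17 (W = -5*(-3) + 2 = 15 + 2 = 17)
W*(g(4) + u) = 17*(-5 + 19) = 17*14 = 238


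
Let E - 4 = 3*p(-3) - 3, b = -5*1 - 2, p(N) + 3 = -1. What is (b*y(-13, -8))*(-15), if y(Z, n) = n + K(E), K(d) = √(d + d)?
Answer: -840 + 105*I*√22 ≈ -840.0 + 492.49*I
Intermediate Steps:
p(N) = -4 (p(N) = -3 - 1 = -4)
b = -7 (b = -5 - 2 = -7)
E = -11 (E = 4 + (3*(-4) - 3) = 4 + (-12 - 3) = 4 - 15 = -11)
K(d) = √2*√d (K(d) = √(2*d) = √2*√d)
y(Z, n) = n + I*√22 (y(Z, n) = n + √2*√(-11) = n + √2*(I*√11) = n + I*√22)
(b*y(-13, -8))*(-15) = -7*(-8 + I*√22)*(-15) = (56 - 7*I*√22)*(-15) = -840 + 105*I*√22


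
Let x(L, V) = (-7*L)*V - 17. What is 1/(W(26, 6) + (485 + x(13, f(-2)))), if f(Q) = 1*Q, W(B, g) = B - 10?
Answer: 1/666 ≈ 0.0015015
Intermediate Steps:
W(B, g) = -10 + B
f(Q) = Q
x(L, V) = -17 - 7*L*V (x(L, V) = -7*L*V - 17 = -17 - 7*L*V)
1/(W(26, 6) + (485 + x(13, f(-2)))) = 1/((-10 + 26) + (485 + (-17 - 7*13*(-2)))) = 1/(16 + (485 + (-17 + 182))) = 1/(16 + (485 + 165)) = 1/(16 + 650) = 1/666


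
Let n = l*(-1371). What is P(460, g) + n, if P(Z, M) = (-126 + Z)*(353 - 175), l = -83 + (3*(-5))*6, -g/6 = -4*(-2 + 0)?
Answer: 296635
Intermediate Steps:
g = -48 (g = -(-24)*(-2 + 0) = -(-24)*(-2) = -6*8 = -48)
l = -173 (l = -83 - 15*6 = -83 - 90 = -173)
P(Z, M) = -22428 + 178*Z (P(Z, M) = (-126 + Z)*178 = -22428 + 178*Z)
n = 237183 (n = -173*(-1371) = 237183)
P(460, g) + n = (-22428 + 178*460) + 237183 = (-22428 + 81880) + 237183 = 59452 + 237183 = 296635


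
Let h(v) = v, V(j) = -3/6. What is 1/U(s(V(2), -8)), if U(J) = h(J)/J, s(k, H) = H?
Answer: 1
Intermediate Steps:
V(j) = -½ (V(j) = -3*⅙ = -½)
U(J) = 1 (U(J) = J/J = 1)
1/U(s(V(2), -8)) = 1/1 = 1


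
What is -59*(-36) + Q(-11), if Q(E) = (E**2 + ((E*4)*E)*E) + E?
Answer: -3090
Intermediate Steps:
Q(E) = E + E**2 + 4*E**3 (Q(E) = (E**2 + ((4*E)*E)*E) + E = (E**2 + (4*E**2)*E) + E = (E**2 + 4*E**3) + E = E + E**2 + 4*E**3)
-59*(-36) + Q(-11) = -59*(-36) - 11*(1 - 11 + 4*(-11)**2) = 2124 - 11*(1 - 11 + 4*121) = 2124 - 11*(1 - 11 + 484) = 2124 - 11*474 = 2124 - 5214 = -3090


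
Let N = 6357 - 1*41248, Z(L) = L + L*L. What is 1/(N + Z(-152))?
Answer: -1/11939 ≈ -8.3759e-5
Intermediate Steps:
Z(L) = L + L²
N = -34891 (N = 6357 - 41248 = -34891)
1/(N + Z(-152)) = 1/(-34891 - 152*(1 - 152)) = 1/(-34891 - 152*(-151)) = 1/(-34891 + 22952) = 1/(-11939) = -1/11939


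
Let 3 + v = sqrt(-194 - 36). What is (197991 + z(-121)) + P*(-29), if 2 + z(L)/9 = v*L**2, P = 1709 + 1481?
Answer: -289844 + 131769*I*sqrt(230) ≈ -2.8984e+5 + 1.9984e+6*I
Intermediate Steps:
P = 3190
v = -3 + I*sqrt(230) (v = -3 + sqrt(-194 - 36) = -3 + sqrt(-230) = -3 + I*sqrt(230) ≈ -3.0 + 15.166*I)
z(L) = -18 + 9*L**2*(-3 + I*sqrt(230)) (z(L) = -18 + 9*((-3 + I*sqrt(230))*L**2) = -18 + 9*(L**2*(-3 + I*sqrt(230))) = -18 + 9*L**2*(-3 + I*sqrt(230)))
(197991 + z(-121)) + P*(-29) = (197991 + (-18 + 9*(-121)**2*(-3 + I*sqrt(230)))) + 3190*(-29) = (197991 + (-18 + 9*14641*(-3 + I*sqrt(230)))) - 92510 = (197991 + (-18 + (-395307 + 131769*I*sqrt(230)))) - 92510 = (197991 + (-395325 + 131769*I*sqrt(230))) - 92510 = (-197334 + 131769*I*sqrt(230)) - 92510 = -289844 + 131769*I*sqrt(230)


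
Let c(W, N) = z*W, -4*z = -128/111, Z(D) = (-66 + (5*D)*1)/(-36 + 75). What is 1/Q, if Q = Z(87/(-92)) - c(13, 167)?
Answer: -132756/738295 ≈ -0.17981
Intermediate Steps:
Z(D) = -22/13 + 5*D/39 (Z(D) = (-66 + 5*D)/39 = (-66 + 5*D)*(1/39) = -22/13 + 5*D/39)
z = 32/111 (z = -(-32)/111 = -¼*(-128/111) = 32/111 ≈ 0.28829)
c(W, N) = 32*W/111
Q = -738295/132756 (Q = (-22/13 + 5*(87/(-92))/39) - 32*13/111 = (-22/13 + 5*(87*(-1/92))/39) - 1*416/111 = (-22/13 + (5/39)*(-87/92)) - 416/111 = (-22/13 - 145/1196) - 416/111 = -2169/1196 - 416/111 = -738295/132756 ≈ -5.5613)
1/Q = 1/(-738295/132756) = -132756/738295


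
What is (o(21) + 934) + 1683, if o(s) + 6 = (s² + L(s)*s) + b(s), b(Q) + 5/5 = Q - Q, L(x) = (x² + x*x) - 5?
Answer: 21468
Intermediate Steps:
L(x) = -5 + 2*x² (L(x) = (x² + x²) - 5 = 2*x² - 5 = -5 + 2*x²)
b(Q) = -1 (b(Q) = -1 + (Q - Q) = -1 + 0 = -1)
o(s) = -7 + s² + s*(-5 + 2*s²) (o(s) = -6 + ((s² + (-5 + 2*s²)*s) - 1) = -6 + ((s² + s*(-5 + 2*s²)) - 1) = -6 + (-1 + s² + s*(-5 + 2*s²)) = -7 + s² + s*(-5 + 2*s²))
(o(21) + 934) + 1683 = ((-7 + 21² + 21*(-5 + 2*21²)) + 934) + 1683 = ((-7 + 441 + 21*(-5 + 2*441)) + 934) + 1683 = ((-7 + 441 + 21*(-5 + 882)) + 934) + 1683 = ((-7 + 441 + 21*877) + 934) + 1683 = ((-7 + 441 + 18417) + 934) + 1683 = (18851 + 934) + 1683 = 19785 + 1683 = 21468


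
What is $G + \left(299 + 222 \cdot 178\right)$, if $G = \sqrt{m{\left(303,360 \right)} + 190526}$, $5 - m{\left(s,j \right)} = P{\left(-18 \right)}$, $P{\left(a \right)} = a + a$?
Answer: $39815 + \sqrt{190567} \approx 40252.0$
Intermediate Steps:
$P{\left(a \right)} = 2 a$
$m{\left(s,j \right)} = 41$ ($m{\left(s,j \right)} = 5 - 2 \left(-18\right) = 5 - -36 = 5 + 36 = 41$)
$G = \sqrt{190567}$ ($G = \sqrt{41 + 190526} = \sqrt{190567} \approx 436.54$)
$G + \left(299 + 222 \cdot 178\right) = \sqrt{190567} + \left(299 + 222 \cdot 178\right) = \sqrt{190567} + \left(299 + 39516\right) = \sqrt{190567} + 39815 = 39815 + \sqrt{190567}$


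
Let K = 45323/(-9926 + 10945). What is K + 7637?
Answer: 7827426/1019 ≈ 7681.5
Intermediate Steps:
K = 45323/1019 ≈ 44.478
K + 7637 = 45323/1019 + 7637 = 7827426/1019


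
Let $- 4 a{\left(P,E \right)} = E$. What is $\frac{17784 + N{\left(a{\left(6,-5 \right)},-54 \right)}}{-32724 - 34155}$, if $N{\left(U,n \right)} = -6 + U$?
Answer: $- \frac{71117}{267516} \approx -0.26584$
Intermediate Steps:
$a{\left(P,E \right)} = - \frac{E}{4}$
$\frac{17784 + N{\left(a{\left(6,-5 \right)},-54 \right)}}{-32724 - 34155} = \frac{17784 - \frac{19}{4}}{-32724 - 34155} = \frac{17784 + \left(-6 + \frac{5}{4}\right)}{-66879} = \left(17784 - \frac{19}{4}\right) \left(- \frac{1}{66879}\right) = \frac{71117}{4} \left(- \frac{1}{66879}\right) = - \frac{71117}{267516}$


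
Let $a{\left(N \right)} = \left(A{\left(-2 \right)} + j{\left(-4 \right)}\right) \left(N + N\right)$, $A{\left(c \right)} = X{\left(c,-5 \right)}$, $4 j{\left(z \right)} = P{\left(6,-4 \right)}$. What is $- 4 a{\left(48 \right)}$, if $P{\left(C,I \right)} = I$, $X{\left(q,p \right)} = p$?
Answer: $2304$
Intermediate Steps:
$j{\left(z \right)} = -1$ ($j{\left(z \right)} = \frac{1}{4} \left(-4\right) = -1$)
$A{\left(c \right)} = -5$
$a{\left(N \right)} = - 12 N$ ($a{\left(N \right)} = \left(-5 - 1\right) \left(N + N\right) = - 6 \cdot 2 N = - 12 N$)
$- 4 a{\left(48 \right)} = - 4 \left(\left(-12\right) 48\right) = \left(-4\right) \left(-576\right) = 2304$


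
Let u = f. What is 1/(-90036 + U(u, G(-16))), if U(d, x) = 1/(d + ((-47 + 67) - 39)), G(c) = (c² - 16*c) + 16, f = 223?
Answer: -204/18367343 ≈ -1.1107e-5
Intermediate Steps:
G(c) = 16 + c² - 16*c
u = 223
U(d, x) = 1/(-19 + d) (U(d, x) = 1/(d + (20 - 39)) = 1/(d - 19) = 1/(-19 + d))
1/(-90036 + U(u, G(-16))) = 1/(-90036 + 1/(-19 + 223)) = 1/(-90036 + 1/204) = 1/(-18367343/204) = -204/18367343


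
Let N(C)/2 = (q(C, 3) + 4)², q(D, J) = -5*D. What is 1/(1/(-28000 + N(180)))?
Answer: 1577632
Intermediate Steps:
N(C) = 2*(4 - 5*C)² (N(C) = 2*(-5*C + 4)² = 2*(4 - 5*C)²)
1/(1/(-28000 + N(180))) = 1/(1/(-28000 + 2*(-4 + 5*180)²)) = 1/(1/(-28000 + 2*(-4 + 900)²)) = 1/(1/(-28000 + 2*896²)) = 1/(1/(-28000 + 2*802816)) = 1/(1/(-28000 + 1605632)) = 1/(1/1577632) = 1577632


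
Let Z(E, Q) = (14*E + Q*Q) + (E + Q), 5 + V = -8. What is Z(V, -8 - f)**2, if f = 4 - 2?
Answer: 11025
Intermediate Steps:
V = -13 (V = -5 - 8 = -13)
f = 2
Z(E, Q) = Q + Q**2 + 15*E (Z(E, Q) = (14*E + Q**2) + (E + Q) = (Q**2 + 14*E) + (E + Q) = Q + Q**2 + 15*E)
Z(V, -8 - f)**2 = ((-8 - 1*2) + (-8 - 1*2)**2 + 15*(-13))**2 = ((-8 - 2) + (-8 - 2)**2 - 195)**2 = (-10 + (-10)**2 - 195)**2 = (-10 + 100 - 195)**2 = (-105)**2 = 11025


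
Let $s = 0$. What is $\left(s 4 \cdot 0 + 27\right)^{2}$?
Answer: $729$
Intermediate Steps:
$\left(s 4 \cdot 0 + 27\right)^{2} = \left(0 \cdot 4 \cdot 0 + 27\right)^{2} = \left(0 \cdot 0 + 27\right)^{2} = \left(0 + 27\right)^{2} = 27^{2} = 729$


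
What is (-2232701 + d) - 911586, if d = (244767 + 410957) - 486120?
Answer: -2974683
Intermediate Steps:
d = 169604 (d = 655724 - 486120 = 169604)
(-2232701 + d) - 911586 = (-2232701 + 169604) - 911586 = -2063097 - 911586 = -2974683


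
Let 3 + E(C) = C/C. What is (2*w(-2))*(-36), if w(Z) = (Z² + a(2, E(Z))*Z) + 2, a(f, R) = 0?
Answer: -432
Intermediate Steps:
E(C) = -2 (E(C) = -3 + C/C = -3 + 1 = -2)
w(Z) = 2 + Z² (w(Z) = (Z² + 0*Z) + 2 = (Z² + 0) + 2 = Z² + 2 = 2 + Z²)
(2*w(-2))*(-36) = (2*(2 + (-2)²))*(-36) = (2*(2 + 4))*(-36) = (2*6)*(-36) = 12*(-36) = -432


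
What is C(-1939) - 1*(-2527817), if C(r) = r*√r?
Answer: 2527817 - 1939*I*√1939 ≈ 2.5278e+6 - 85382.0*I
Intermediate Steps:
C(r) = r^(3/2)
C(-1939) - 1*(-2527817) = (-1939)^(3/2) - 1*(-2527817) = -1939*I*√1939 + 2527817 = 2527817 - 1939*I*√1939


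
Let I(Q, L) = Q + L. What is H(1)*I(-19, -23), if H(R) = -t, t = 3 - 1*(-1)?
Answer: 168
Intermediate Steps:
t = 4 (t = 3 + 1 = 4)
I(Q, L) = L + Q
H(R) = -4 (H(R) = -1*4 = -4)
H(1)*I(-19, -23) = -4*(-23 - 19) = -4*(-42) = 168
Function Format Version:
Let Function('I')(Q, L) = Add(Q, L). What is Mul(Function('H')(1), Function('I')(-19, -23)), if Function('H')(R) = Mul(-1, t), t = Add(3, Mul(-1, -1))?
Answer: 168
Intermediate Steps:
t = 4 (t = Add(3, 1) = 4)
Function('I')(Q, L) = Add(L, Q)
Function('H')(R) = -4 (Function('H')(R) = Mul(-1, 4) = -4)
Mul(Function('H')(1), Function('I')(-19, -23)) = Mul(-4, Add(-23, -19)) = Mul(-4, -42) = 168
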